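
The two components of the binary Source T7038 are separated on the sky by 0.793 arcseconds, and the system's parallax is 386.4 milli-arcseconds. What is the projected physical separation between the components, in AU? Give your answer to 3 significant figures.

d = 1/p = 1/0.3864″ = 2.588 pc.
At distance d (pc), an angle of θ arcsec spans θ·d AU: s = 0.793 × 2.588 = 2.0523 AU.

2.05 AU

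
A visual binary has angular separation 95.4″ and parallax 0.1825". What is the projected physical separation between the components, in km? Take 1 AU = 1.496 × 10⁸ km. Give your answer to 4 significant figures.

d = 1/p = 1/0.1825″ = 5.4795 pc.
At distance d (pc), an angle of θ arcsec spans θ·d AU: s = 95.4 × 5.4795 = 522.74 AU.
= 522.74 × 1.496 × 10⁸ km = 7.8202 × 10^10 km.

7.820 × 10^10 km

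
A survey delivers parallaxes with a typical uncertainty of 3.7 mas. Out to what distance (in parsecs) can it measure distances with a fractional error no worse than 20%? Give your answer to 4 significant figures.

σ_d/d = σ_p/p, so the condition is σ_p/p ≤ 0.20, i.e. p ≥ σ_p/0.20.
p_min = 3.7/0.20 = 18.5 mas = 0.0185 arcsec.
d_max = 1/p_min = 1/0.0185 = 54.054 pc.

54.05 pc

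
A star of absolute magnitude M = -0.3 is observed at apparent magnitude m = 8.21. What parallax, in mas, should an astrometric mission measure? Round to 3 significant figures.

1.99 mas

m − M = 8.21 − (-0.3) = 8.51.
d = 10^((m−M)/5 + 1) = 10^2.702 = 503.5 pc.
p = 1/d = 1/503.5 = 0.0019861 arcsec = 1.9861 mas.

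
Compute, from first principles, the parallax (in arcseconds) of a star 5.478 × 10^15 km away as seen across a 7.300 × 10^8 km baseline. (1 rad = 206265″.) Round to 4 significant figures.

θ ≈ B/d = (7.300 × 10^8) / (5.478 × 10^15) = 1.3326 × 10^-7 rad.
In arcseconds: 1.3326 × 10^-7 × 206265 = 0.027487″.

0.02749 arcsec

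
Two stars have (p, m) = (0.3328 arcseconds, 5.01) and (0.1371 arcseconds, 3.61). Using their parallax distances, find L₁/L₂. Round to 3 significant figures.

L₁/L₂ = 0.0467

d₁ = 1/p₁ = 1/0.3328″ = 3.0048 pc; d₂ = 1/p₂ = 1/0.1371″ = 7.2939 pc.
M₁ = m₁ − 5 log₁₀ d₁ + 5 = 5.01 − 2.3891 + 5 = 7.6209.
M₂ = 3.61 − 4.3148 + 5 = 4.2952.
L₁/L₂ = 10^(0.4(M₂ − M₁)) = 10^(0.4 × (-3.3257)) = 10^(-1.33028) = 0.046743.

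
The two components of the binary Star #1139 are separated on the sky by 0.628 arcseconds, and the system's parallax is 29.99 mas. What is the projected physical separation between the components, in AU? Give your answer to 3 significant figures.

d = 1/p = 1/0.02999″ = 33.344 pc.
At distance d (pc), an angle of θ arcsec spans θ·d AU: s = 0.628 × 33.344 = 20.94 AU.

20.9 AU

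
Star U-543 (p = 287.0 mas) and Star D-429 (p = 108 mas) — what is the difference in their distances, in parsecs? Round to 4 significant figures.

5.775 pc

d_A = 1/0.2870″ = 3.4843 pc; d_B = 1/0.1080″ = 9.2593 pc.
|d_B − d_A| = |9.2593 − 3.4843| = 5.775 pc.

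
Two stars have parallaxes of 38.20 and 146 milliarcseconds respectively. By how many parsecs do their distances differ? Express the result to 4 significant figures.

d_A = 1/0.03820″ = 26.178 pc; d_B = 1/0.1460″ = 6.8493 pc.
|d_B − d_A| = |6.8493 − 26.178| = 19.329 pc.

19.33 pc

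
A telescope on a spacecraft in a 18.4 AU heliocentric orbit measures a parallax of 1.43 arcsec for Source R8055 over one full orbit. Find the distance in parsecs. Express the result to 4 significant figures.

12.87 pc

With baseline B (in AU) and parallax p (in arcsec), d = B/p parsecs.
d = 18.4 / 1.43 = 12.867 pc.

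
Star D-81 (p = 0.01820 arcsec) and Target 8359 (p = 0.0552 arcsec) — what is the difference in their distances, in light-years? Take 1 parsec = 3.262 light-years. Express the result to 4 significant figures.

d_A = 1/0.01820″ = 54.945 pc; d_B = 1/0.05520″ = 18.116 pc.
|d_B − d_A| = |18.116 − 54.945| = 36.829 pc = 36.829 × 3.262 ly = 120.14 ly.

120.1 ly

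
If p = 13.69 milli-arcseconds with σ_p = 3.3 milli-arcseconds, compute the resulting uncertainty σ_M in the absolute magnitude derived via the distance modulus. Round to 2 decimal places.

M = m − 5 log₁₀ d + 5 = m + 5 log₁₀ p + 5, so ∂M/∂p = 5/(p ln 10).
σ_M = (5/ln 10) · (σ_p/p) = 2.1715 × 3.3/13.69 = 2.1715 × 0.24105 = 0.52344.

σ_M = 0.52 mag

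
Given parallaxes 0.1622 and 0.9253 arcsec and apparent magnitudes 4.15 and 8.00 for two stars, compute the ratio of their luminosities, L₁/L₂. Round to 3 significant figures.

L₁/L₂ = 1130

d₁ = 1/p₁ = 1/0.1622″ = 6.1652 pc; d₂ = 1/p₂ = 1/0.9253″ = 1.0807 pc.
M₁ = m₁ − 5 log₁₀ d₁ + 5 = 4.15 − 3.9497 + 5 = 5.2003.
M₂ = 8.00 − 0.1685 + 5 = 12.8315.
L₁/L₂ = 10^(0.4(M₂ − M₁)) = 10^(0.4 × 7.6312) = 10^3.05248 = 1128.4.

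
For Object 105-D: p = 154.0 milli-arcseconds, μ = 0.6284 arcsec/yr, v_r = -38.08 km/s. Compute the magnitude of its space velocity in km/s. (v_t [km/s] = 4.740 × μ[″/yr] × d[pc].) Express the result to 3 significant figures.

d = 1/p = 1/0.1540″ = 6.4935 pc.
v_t = 4.740 μ d = 4.740 × 0.6284 × 6.4935 = 19.342 km/s.
v = √(v_r² + v_t²) = √((-38.08)² + 19.342²) = √1824.2 = 42.711 km/s.

42.7 km/s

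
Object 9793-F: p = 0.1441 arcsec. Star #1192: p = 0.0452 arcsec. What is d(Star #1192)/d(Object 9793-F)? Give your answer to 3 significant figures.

Since d = 1/p, d_B/d_A = p_A/p_B.
= 0.1441 / 0.0452 = 3.1881.

3.19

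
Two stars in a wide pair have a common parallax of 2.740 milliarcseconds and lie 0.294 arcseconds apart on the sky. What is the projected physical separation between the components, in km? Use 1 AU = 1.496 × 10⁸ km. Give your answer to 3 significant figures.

d = 1/p = 1/0.002740″ = 364.96 pc.
At distance d (pc), an angle of θ arcsec spans θ·d AU: s = 0.294 × 364.96 = 107.3 AU.
= 107.3 × 1.496 × 10⁸ km = 1.6052 × 10^10 km.

1.61 × 10^10 km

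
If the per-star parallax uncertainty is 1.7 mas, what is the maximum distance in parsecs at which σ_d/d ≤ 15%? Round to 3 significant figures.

σ_d/d = σ_p/p, so the condition is σ_p/p ≤ 0.15, i.e. p ≥ σ_p/0.15.
p_min = 1.7/0.15 = 11.333 mas = 0.011333 arcsec.
d_max = 1/p_min = 1/0.011333 = 88.238 pc.

88.2 pc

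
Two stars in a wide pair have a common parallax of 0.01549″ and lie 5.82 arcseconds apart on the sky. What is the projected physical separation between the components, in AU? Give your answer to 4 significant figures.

375.7 AU

d = 1/p = 1/0.01549″ = 64.558 pc.
At distance d (pc), an angle of θ arcsec spans θ·d AU: s = 5.82 × 64.558 = 375.73 AU.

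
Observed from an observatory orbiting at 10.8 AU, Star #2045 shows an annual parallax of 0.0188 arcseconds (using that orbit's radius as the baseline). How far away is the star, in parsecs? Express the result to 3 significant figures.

574 pc

With baseline B (in AU) and parallax p (in arcsec), d = B/p parsecs.
d = 10.8 / 0.0188 = 574.47 pc.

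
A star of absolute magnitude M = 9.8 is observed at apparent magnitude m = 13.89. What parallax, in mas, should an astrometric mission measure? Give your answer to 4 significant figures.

15.21 mas

m − M = 13.89 − 9.8 = 4.09.
d = 10^((m−M)/5 + 1) = 10^1.818 = 65.766 pc.
p = 1/d = 1/65.766 = 0.015205 arcsec = 15.205 mas.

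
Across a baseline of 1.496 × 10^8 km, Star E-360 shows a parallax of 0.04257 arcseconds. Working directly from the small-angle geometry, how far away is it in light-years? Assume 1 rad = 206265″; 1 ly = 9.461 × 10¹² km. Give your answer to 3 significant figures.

76.6 ly

θ = 0.04257″ = 0.04257/206265 = 2.0638 × 10^-7 rad.
d = B/θ = (1.496 × 10^8) / (2.0638 × 10^-7) = 7.2488 × 10^14 km = (7.2488 × 10^14) / (9.461 × 10^12) ly = 76.618 ly.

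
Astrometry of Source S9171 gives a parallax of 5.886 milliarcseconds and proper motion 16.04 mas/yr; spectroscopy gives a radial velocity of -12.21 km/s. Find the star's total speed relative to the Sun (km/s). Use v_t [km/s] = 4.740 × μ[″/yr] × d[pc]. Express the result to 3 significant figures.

d = 1/p = 1/0.005886″ = 169.89 pc.
μ = 16.04 mas/yr = 0.01604 ″/yr.
v_t = 4.740 μ d = 4.740 × 0.01604 × 169.89 = 12.917 km/s.
v = √(v_r² + v_t²) = √((-12.21)² + 12.917²) = √315.933 = 17.775 km/s.

17.8 km/s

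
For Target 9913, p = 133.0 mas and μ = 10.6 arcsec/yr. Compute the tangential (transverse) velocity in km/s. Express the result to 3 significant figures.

378 km/s

d = 1/p = 1/0.1330″ = 7.5188 pc.
v_t = 4.74 × μ × d = 4.74 × 10.6 × 7.5188 = 377.77 km/s.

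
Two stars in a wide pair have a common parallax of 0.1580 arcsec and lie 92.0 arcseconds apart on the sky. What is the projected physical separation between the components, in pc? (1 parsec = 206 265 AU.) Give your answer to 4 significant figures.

0.002823 pc

d = 1/p = 1/0.1580″ = 6.3291 pc.
At distance d (pc), an angle of θ arcsec spans θ·d AU: s = 92.0 × 6.3291 = 582.28 AU.
= 582.28 / 206265 = 0.0028230 pc.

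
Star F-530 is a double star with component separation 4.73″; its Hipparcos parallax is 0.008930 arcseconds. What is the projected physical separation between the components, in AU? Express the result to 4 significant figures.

529.7 AU

d = 1/p = 1/0.008930″ = 111.98 pc.
At distance d (pc), an angle of θ arcsec spans θ·d AU: s = 4.73 × 111.98 = 529.67 AU.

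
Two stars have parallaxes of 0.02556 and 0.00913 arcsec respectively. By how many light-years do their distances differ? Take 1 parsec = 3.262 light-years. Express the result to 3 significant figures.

230 ly

d_A = 1/0.02556″ = 39.124 pc; d_B = 1/0.009130″ = 109.53 pc.
|d_B − d_A| = |109.53 − 39.124| = 70.406 pc = 70.406 × 3.262 ly = 229.66 ly.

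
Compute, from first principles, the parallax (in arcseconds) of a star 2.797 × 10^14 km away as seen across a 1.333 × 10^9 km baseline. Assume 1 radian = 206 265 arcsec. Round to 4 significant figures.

0.9830 arcsec

θ ≈ B/d = (1.333 × 10^9) / (2.797 × 10^14) = 4.7658 × 10^-6 rad.
In arcseconds: 4.7658 × 10^-6 × 206265 = 0.98302″.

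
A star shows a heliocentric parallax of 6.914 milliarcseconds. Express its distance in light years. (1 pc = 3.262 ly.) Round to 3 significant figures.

472 light years

p = 6.914 milliarcseconds = 0.006914 arcsec.
d = 1/p = 1/0.006914 = 144.63 pc.
In light-years: 144.63 × 3.262 = 471.78 ly.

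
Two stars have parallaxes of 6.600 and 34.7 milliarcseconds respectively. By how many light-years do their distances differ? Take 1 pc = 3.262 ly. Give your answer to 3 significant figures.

d_A = 1/0.006600″ = 151.52 pc; d_B = 1/0.03470″ = 28.818 pc.
|d_B − d_A| = |28.818 − 151.52| = 122.7 pc = 122.7 × 3.262 ly = 400.25 ly.

400 ly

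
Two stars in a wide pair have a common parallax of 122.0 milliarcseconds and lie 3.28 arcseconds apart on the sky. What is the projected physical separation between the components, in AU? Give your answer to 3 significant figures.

26.9 AU

d = 1/p = 1/0.1220″ = 8.1967 pc.
At distance d (pc), an angle of θ arcsec spans θ·d AU: s = 3.28 × 8.1967 = 26.885 AU.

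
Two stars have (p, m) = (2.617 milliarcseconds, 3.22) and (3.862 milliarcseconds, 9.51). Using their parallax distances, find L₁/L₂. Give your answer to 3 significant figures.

L₁/L₂ = 715

d₁ = 1/p₁ = 1/0.002617″ = 382.12 pc; d₂ = 1/p₂ = 1/0.003862″ = 258.93 pc.
M₁ = m₁ − 5 log₁₀ d₁ + 5 = 3.22 − 12.9110 + 5 = -4.6910.
M₂ = 9.51 − 12.0659 + 5 = 2.4441.
L₁/L₂ = 10^(0.4(M₂ − M₁)) = 10^(0.4 × 7.1351) = 10^2.85404 = 714.56.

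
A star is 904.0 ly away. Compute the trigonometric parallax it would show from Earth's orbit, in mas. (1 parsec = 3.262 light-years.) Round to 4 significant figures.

3.608 mas

d = 904.0 ly ÷ 3.262 = 277.13 pc.
p = 1/d = 1/277.13 = 0.0036084 arcsec.
= 0.0036084 × 1000 = 3.6084 mas.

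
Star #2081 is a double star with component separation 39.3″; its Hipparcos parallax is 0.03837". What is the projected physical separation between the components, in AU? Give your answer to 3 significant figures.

d = 1/p = 1/0.03837″ = 26.062 pc.
At distance d (pc), an angle of θ arcsec spans θ·d AU: s = 39.3 × 26.062 = 1024.2 AU.

1020 AU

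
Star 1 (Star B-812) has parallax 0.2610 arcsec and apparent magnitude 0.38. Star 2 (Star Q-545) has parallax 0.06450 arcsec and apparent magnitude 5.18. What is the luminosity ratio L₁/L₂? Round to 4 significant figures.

L₁/L₂ = 5.080

d₁ = 1/p₁ = 1/0.2610″ = 3.8314 pc; d₂ = 1/p₂ = 1/0.06450″ = 15.504 pc.
M₁ = m₁ − 5 log₁₀ d₁ + 5 = 0.38 − 2.9168 + 5 = 2.4632.
M₂ = 5.18 − 5.9522 + 5 = 4.2278.
L₁/L₂ = 10^(0.4(M₂ − M₁)) = 10^(0.4 × 1.7646) = 10^0.70584 = 5.0797.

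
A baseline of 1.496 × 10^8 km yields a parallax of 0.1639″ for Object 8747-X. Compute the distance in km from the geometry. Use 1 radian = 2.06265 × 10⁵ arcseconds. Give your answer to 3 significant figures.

1.88 × 10^14 km

θ = 0.1639″ = 0.1639/206265 = 7.9461 × 10^-7 rad.
d = B/θ = (1.496 × 10^8) / (7.9461 × 10^-7) = 1.8827 × 10^14 km.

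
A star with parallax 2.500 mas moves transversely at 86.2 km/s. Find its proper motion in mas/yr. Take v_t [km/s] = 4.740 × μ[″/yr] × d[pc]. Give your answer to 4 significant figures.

45.46 mas/yr

d = 1/p = 1/0.002500″ = 400 pc.
μ = v_t / (4.74 d) = 86.2 / (4.74 × 400) = 86.2 / 1896 = 0.045464 ″/yr = 45.464 mas/yr.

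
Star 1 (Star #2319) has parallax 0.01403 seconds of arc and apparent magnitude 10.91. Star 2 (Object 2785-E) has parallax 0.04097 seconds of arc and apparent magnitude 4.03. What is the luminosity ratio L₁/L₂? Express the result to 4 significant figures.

d₁ = 1/p₁ = 1/0.01403″ = 71.276 pc; d₂ = 1/p₂ = 1/0.04097″ = 24.408 pc.
M₁ = m₁ − 5 log₁₀ d₁ + 5 = 10.91 − 9.2647 + 5 = 6.6453.
M₂ = 4.03 − 6.9377 + 5 = 2.0923.
L₁/L₂ = 10^(0.4(M₂ − M₁)) = 10^(0.4 × (-4.5530)) = 10^(-1.82120) = 0.015094.

L₁/L₂ = 0.01509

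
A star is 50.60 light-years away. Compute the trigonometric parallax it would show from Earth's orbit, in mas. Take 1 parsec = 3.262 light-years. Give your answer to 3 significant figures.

64.5 mas

d = 50.60 ly ÷ 3.262 = 15.512 pc.
p = 1/d = 1/15.512 = 0.064466 arcsec.
= 0.064466 × 1000 = 64.466 mas.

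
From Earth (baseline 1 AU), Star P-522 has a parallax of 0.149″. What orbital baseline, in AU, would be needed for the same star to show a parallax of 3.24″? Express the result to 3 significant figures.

Parallax scales linearly with baseline: p ∝ B, so B = p_target / p_Earth × 1 AU.
B = 3.24 / 0.149 = 21.745 AU.

21.7 AU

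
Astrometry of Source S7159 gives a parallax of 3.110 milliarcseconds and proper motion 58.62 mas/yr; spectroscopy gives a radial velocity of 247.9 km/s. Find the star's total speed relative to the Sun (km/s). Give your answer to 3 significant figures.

d = 1/p = 1/0.003110″ = 321.54 pc.
μ = 58.62 mas/yr = 0.05862 ″/yr.
v_t = 4.740 μ d = 4.740 × 0.05862 × 321.54 = 89.343 km/s.
v = √(v_r² + v_t²) = √(247.9² + 89.343²) = √69436.6 = 263.51 km/s.

264 km/s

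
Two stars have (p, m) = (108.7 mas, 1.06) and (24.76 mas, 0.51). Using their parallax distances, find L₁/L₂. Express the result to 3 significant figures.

d₁ = 1/p₁ = 1/0.1087″ = 9.1996 pc; d₂ = 1/p₂ = 1/0.02476″ = 40.388 pc.
M₁ = m₁ − 5 log₁₀ d₁ + 5 = 1.06 − 4.8188 + 5 = 1.2412.
M₂ = 0.51 − 8.0313 + 5 = -2.5213.
L₁/L₂ = 10^(0.4(M₂ − M₁)) = 10^(0.4 × (-3.7625)) = 10^(-1.50500) = 0.031261.

L₁/L₂ = 0.0313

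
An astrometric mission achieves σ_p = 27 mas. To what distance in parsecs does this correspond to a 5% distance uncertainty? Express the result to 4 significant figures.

1.852 pc

σ_d/d = σ_p/p, so the condition is σ_p/p ≤ 0.05, i.e. p ≥ σ_p/0.05.
p_min = 27/0.05 = 540 mas = 0.54 arcsec.
d_max = 1/p_min = 1/0.54 = 1.8519 pc.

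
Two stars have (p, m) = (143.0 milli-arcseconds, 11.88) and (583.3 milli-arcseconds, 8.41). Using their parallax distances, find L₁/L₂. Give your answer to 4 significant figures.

d₁ = 1/p₁ = 1/0.1430″ = 6.993 pc; d₂ = 1/p₂ = 1/0.5833″ = 1.7144 pc.
M₁ = m₁ − 5 log₁₀ d₁ + 5 = 11.88 − 4.2233 + 5 = 12.6567.
M₂ = 8.41 − 1.1706 + 5 = 12.2394.
L₁/L₂ = 10^(0.4(M₂ − M₁)) = 10^(0.4 × (-0.4173)) = 10^(-0.16692) = 0.68089.

L₁/L₂ = 0.6809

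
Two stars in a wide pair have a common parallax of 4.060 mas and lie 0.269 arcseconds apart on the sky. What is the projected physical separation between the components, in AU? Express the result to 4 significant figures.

66.26 AU

d = 1/p = 1/0.004060″ = 246.31 pc.
At distance d (pc), an angle of θ arcsec spans θ·d AU: s = 0.269 × 246.31 = 66.257 AU.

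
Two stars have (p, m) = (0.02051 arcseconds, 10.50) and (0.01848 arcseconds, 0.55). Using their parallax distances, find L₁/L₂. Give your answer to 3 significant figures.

d₁ = 1/p₁ = 1/0.02051″ = 48.757 pc; d₂ = 1/p₂ = 1/0.01848″ = 54.113 pc.
M₁ = m₁ − 5 log₁₀ d₁ + 5 = 10.50 − 8.4402 + 5 = 7.0598.
M₂ = 0.55 − 8.6665 + 5 = -3.1165.
L₁/L₂ = 10^(0.4(M₂ − M₁)) = 10^(0.4 × (-10.1763)) = 10^(-4.07052) = 0.000085012.

L₁/L₂ = 8.50 × 10^-5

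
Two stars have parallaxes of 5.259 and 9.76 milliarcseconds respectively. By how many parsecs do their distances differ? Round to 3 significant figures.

d_A = 1/0.005259″ = 190.15 pc; d_B = 1/0.009760″ = 102.46 pc.
|d_B − d_A| = |102.46 − 190.15| = 87.69 pc.

87.7 pc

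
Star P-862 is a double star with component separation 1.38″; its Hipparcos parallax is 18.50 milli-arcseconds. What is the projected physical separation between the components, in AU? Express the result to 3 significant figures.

74.6 AU

d = 1/p = 1/0.01850″ = 54.054 pc.
At distance d (pc), an angle of θ arcsec spans θ·d AU: s = 1.38 × 54.054 = 74.595 AU.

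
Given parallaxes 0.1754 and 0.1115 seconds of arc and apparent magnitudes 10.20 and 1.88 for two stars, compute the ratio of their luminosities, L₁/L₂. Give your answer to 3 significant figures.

d₁ = 1/p₁ = 1/0.1754″ = 5.7013 pc; d₂ = 1/p₂ = 1/0.1115″ = 8.9686 pc.
M₁ = m₁ − 5 log₁₀ d₁ + 5 = 10.20 − 3.7799 + 5 = 11.4201.
M₂ = 1.88 − 4.7636 + 5 = 2.1164.
L₁/L₂ = 10^(0.4(M₂ − M₁)) = 10^(0.4 × (-9.3037)) = 10^(-3.72148) = 0.0001899.

L₁/L₂ = 0.000190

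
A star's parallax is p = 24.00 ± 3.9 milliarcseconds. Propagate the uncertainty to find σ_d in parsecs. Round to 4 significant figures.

d = 1/p, so σ_d = σ_p / p².
σ_d = 0.00390 / (0.02400)² = 0.00390 / 0.000576 = 6.7708 pc.

6.771 pc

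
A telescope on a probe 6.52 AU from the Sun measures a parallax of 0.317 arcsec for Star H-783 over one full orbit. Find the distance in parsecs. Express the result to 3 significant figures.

With baseline B (in AU) and parallax p (in arcsec), d = B/p parsecs.
d = 6.52 / 0.317 = 20.568 pc.

20.6 pc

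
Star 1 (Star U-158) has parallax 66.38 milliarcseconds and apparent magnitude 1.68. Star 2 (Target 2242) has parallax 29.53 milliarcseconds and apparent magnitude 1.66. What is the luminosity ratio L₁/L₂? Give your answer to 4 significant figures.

d₁ = 1/p₁ = 1/0.06638″ = 15.065 pc; d₂ = 1/p₂ = 1/0.02953″ = 33.864 pc.
M₁ = m₁ − 5 log₁₀ d₁ + 5 = 1.68 − 5.8898 + 5 = 0.7902.
M₂ = 1.66 − 7.6487 + 5 = -0.9887.
L₁/L₂ = 10^(0.4(M₂ − M₁)) = 10^(0.4 × (-1.7789)) = 10^(-0.71156) = 0.19429.

L₁/L₂ = 0.1943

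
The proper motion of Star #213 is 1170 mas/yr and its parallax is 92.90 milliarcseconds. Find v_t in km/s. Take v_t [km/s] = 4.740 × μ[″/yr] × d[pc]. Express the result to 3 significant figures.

d = 1/p = 1/0.09290″ = 10.764 pc.
μ = 1170 mas/yr = 1.17 ″/yr.
v_t = 4.74 × μ × d = 4.74 × 1.17 × 10.764 = 59.695 km/s.

59.7 km/s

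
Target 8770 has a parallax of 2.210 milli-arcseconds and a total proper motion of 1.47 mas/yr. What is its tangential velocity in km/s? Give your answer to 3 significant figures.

3.15 km/s

d = 1/p = 1/0.002210″ = 452.49 pc.
μ = 1.47 mas/yr = 0.00147 ″/yr.
v_t = 4.74 × μ × d = 4.74 × 0.00147 × 452.49 = 3.1529 km/s.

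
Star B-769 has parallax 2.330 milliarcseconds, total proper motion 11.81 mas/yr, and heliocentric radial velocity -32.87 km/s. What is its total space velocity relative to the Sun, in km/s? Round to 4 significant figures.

40.71 km/s

d = 1/p = 1/0.002330″ = 429.18 pc.
μ = 11.81 mas/yr = 0.01181 ″/yr.
v_t = 4.740 μ d = 4.740 × 0.01181 × 429.18 = 24.025 km/s.
v = √(v_r² + v_t²) = √((-32.87)² + 24.025²) = √1657.64 = 40.714 km/s.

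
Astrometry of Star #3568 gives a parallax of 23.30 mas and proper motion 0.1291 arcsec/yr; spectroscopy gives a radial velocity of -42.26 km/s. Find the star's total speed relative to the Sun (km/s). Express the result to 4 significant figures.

49.76 km/s

d = 1/p = 1/0.02330″ = 42.918 pc.
v_t = 4.740 μ d = 4.740 × 0.1291 × 42.918 = 26.263 km/s.
v = √(v_r² + v_t²) = √((-42.26)² + 26.263²) = √2475.65 = 49.756 km/s.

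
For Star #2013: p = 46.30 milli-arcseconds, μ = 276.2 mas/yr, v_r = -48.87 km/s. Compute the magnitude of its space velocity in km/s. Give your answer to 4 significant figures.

56.46 km/s

d = 1/p = 1/0.04630″ = 21.598 pc.
μ = 276.2 mas/yr = 0.2762 ″/yr.
v_t = 4.740 μ d = 4.740 × 0.2762 × 21.598 = 28.276 km/s.
v = √(v_r² + v_t²) = √((-48.87)² + 28.276²) = √3187.81 = 56.461 km/s.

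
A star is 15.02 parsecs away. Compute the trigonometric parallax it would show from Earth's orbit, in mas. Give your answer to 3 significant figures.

66.6 mas

p = 1/d = 1/15.02 = 0.066578 arcsec.
= 0.066578 × 1000 = 66.578 mas.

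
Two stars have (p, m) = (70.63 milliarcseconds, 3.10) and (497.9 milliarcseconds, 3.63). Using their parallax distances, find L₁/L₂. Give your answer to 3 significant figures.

d₁ = 1/p₁ = 1/0.07063″ = 14.158 pc; d₂ = 1/p₂ = 1/0.4979″ = 2.0084 pc.
M₁ = m₁ − 5 log₁₀ d₁ + 5 = 3.10 − 5.7550 + 5 = 2.3450.
M₂ = 3.63 − 1.5143 + 5 = 7.1157.
L₁/L₂ = 10^(0.4(M₂ − M₁)) = 10^(0.4 × 4.7707) = 10^1.90828 = 80.962.

L₁/L₂ = 81.0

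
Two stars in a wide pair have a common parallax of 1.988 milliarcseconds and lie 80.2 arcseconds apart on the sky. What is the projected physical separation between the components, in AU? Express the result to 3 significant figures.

d = 1/p = 1/0.001988″ = 503.02 pc.
At distance d (pc), an angle of θ arcsec spans θ·d AU: s = 80.2 × 503.02 = 40342 AU.

40300 AU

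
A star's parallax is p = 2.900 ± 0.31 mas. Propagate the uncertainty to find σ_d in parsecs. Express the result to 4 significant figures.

d = 1/p, so σ_d = σ_p / p².
σ_d = 0.000310 / (0.002900)² = 0.000310 / 0.00000841 = 36.861 pc.

36.86 pc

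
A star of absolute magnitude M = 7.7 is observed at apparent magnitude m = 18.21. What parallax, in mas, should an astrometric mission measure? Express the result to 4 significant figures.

0.7907 mas

m − M = 18.21 − 7.7 = 10.51.
d = 10^((m−M)/5 + 1) = 10^3.102 = 1264.7 pc.
p = 1/d = 1/1264.7 = 0.0007907 arcsec = 0.7907 mas.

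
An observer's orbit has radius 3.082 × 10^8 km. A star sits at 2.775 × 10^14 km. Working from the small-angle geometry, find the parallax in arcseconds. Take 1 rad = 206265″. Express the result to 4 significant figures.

θ ≈ B/d = (3.082 × 10^8) / (2.775 × 10^14) = 1.1106 × 10^-6 rad.
In arcseconds: 1.1106 × 10^-6 × 206265 = 0.22908″.

0.2291 arcsec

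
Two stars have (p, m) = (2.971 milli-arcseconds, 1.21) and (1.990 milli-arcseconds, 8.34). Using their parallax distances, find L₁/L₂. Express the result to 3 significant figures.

d₁ = 1/p₁ = 1/0.002971″ = 336.59 pc; d₂ = 1/p₂ = 1/0.001990″ = 502.51 pc.
M₁ = m₁ − 5 log₁₀ d₁ + 5 = 1.21 − 12.6355 + 5 = -6.4255.
M₂ = 8.34 − 13.5057 + 5 = -0.1657.
L₁/L₂ = 10^(0.4(M₂ − M₁)) = 10^(0.4 × 6.2598) = 10^2.50392 = 319.1.

L₁/L₂ = 319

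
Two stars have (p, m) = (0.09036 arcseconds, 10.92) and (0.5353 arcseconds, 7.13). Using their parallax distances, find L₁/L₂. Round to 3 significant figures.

d₁ = 1/p₁ = 1/0.09036″ = 11.067 pc; d₂ = 1/p₂ = 1/0.5353″ = 1.8681 pc.
M₁ = m₁ − 5 log₁₀ d₁ + 5 = 10.92 − 5.2201 + 5 = 10.6999.
M₂ = 7.13 − 1.3570 + 5 = 10.7730.
L₁/L₂ = 10^(0.4(M₂ − M₁)) = 10^(0.4 × 0.0731) = 10^0.02924 = 1.0696.

L₁/L₂ = 1.07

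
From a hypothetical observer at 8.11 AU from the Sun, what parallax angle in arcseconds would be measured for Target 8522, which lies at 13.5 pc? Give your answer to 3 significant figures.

0.601 arcsec

p (arcsec) = B (AU) / d (pc).
p = 8.11 / 13.5 = 0.60074 arcsec.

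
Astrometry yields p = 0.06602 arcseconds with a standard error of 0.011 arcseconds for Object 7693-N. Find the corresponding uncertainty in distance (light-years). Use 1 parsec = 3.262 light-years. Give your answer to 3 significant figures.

d = 1/p, so σ_d = σ_p / p².
σ_d = 0.0110 / (0.06602)² = 0.0110 / 0.0043586 = 2.5237 pc = 2.5237 × 3.262 ly = 8.2323 ly.

8.23 ly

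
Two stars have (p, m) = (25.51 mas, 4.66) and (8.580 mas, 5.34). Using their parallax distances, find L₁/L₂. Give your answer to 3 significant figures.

L₁/L₂ = 0.212

d₁ = 1/p₁ = 1/0.02551″ = 39.2 pc; d₂ = 1/p₂ = 1/0.008580″ = 116.55 pc.
M₁ = m₁ − 5 log₁₀ d₁ + 5 = 4.66 − 7.9664 + 5 = 1.6936.
M₂ = 5.34 − 10.3326 + 5 = 0.0074.
L₁/L₂ = 10^(0.4(M₂ − M₁)) = 10^(0.4 × (-1.6862)) = 10^(-0.67448) = 0.2116.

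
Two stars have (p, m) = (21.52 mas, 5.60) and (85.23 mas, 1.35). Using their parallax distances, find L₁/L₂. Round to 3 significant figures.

d₁ = 1/p₁ = 1/0.02152″ = 46.468 pc; d₂ = 1/p₂ = 1/0.08523″ = 11.733 pc.
M₁ = m₁ − 5 log₁₀ d₁ + 5 = 5.60 − 8.3358 + 5 = 2.2642.
M₂ = 1.35 − 5.3470 + 5 = 1.0030.
L₁/L₂ = 10^(0.4(M₂ − M₁)) = 10^(0.4 × (-1.2612)) = 10^(-0.50448) = 0.31298.

L₁/L₂ = 0.313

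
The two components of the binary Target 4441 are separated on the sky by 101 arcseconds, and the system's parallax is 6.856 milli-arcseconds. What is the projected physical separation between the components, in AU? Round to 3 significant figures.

14700 AU

d = 1/p = 1/0.006856″ = 145.86 pc.
At distance d (pc), an angle of θ arcsec spans θ·d AU: s = 101 × 145.86 = 14732 AU.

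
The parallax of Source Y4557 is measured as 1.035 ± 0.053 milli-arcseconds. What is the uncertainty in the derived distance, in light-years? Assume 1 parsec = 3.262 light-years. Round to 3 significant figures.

d = 1/p, so σ_d = σ_p / p².
σ_d = 0.0000530 / (0.001035)² = 0.0000530 / 0.0000010712 = 49.477 pc = 49.477 × 3.262 ly = 161.39 ly.

161 ly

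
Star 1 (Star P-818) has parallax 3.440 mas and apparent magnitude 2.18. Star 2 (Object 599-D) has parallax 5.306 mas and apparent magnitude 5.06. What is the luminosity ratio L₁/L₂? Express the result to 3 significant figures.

L₁/L₂ = 33.8

d₁ = 1/p₁ = 1/0.003440″ = 290.7 pc; d₂ = 1/p₂ = 1/0.005306″ = 188.47 pc.
M₁ = m₁ − 5 log₁₀ d₁ + 5 = 2.18 − 12.3172 + 5 = -5.1372.
M₂ = 5.06 − 11.3762 + 5 = -1.3162.
L₁/L₂ = 10^(0.4(M₂ − M₁)) = 10^(0.4 × 3.8210) = 10^1.52840 = 33.76.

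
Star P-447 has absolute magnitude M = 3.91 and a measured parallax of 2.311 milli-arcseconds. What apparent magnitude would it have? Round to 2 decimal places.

m = 12.09

d = 1/p = 1/0.002311″ = 432.71 pc.
m − M = 5 log₁₀ d − 5 = 5 log₁₀(432.71) − 5 = 13.1810 − 5 = 8.1810.
m = M + (m − M) = 3.91 + 8.1810 = 12.09.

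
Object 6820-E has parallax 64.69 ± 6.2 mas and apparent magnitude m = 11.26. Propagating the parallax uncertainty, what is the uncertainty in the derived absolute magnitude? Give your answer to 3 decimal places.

σ_M = 0.208 mag

M = m − 5 log₁₀ d + 5 = m + 5 log₁₀ p + 5, so ∂M/∂p = 5/(p ln 10).
σ_M = (5/ln 10) · (σ_p/p) = 2.1715 × 6.2/64.69 = 2.1715 × 0.095842 = 0.20812.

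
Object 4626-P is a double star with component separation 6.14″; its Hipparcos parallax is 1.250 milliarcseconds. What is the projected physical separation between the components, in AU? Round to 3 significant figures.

d = 1/p = 1/0.001250″ = 800 pc.
At distance d (pc), an angle of θ arcsec spans θ·d AU: s = 6.14 × 800 = 4912 AU.

4910 AU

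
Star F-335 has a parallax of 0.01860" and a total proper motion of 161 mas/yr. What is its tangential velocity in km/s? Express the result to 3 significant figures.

41.0 km/s

d = 1/p = 1/0.01860″ = 53.763 pc.
μ = 161 mas/yr = 0.161 ″/yr.
v_t = 4.74 × μ × d = 4.74 × 0.161 × 53.763 = 41.029 km/s.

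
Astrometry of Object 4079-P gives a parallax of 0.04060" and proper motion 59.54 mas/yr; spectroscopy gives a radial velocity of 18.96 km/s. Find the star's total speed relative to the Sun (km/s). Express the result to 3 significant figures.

20.2 km/s

d = 1/p = 1/0.04060″ = 24.631 pc.
μ = 59.54 mas/yr = 0.05954 ″/yr.
v_t = 4.740 μ d = 4.740 × 0.05954 × 24.631 = 6.9514 km/s.
v = √(v_r² + v_t²) = √(18.96² + 6.9514²) = √407.804 = 20.194 km/s.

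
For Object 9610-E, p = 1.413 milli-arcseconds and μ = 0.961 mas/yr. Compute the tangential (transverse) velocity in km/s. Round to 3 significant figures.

d = 1/p = 1/0.001413″ = 707.71 pc.
μ = 0.961 mas/yr = 0.000961 ″/yr.
v_t = 4.74 × μ × d = 4.74 × 0.000961 × 707.71 = 3.2237 km/s.

3.22 km/s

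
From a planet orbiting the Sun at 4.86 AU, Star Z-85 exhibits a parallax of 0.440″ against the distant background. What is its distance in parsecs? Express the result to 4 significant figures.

With baseline B (in AU) and parallax p (in arcsec), d = B/p parsecs.
d = 4.86 / 0.440 = 11.045 pc.

11.05 pc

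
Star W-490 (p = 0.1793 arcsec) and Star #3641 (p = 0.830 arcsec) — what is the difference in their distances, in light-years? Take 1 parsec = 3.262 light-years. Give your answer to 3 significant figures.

14.3 ly

d_A = 1/0.1793″ = 5.5772 pc; d_B = 1/0.8300″ = 1.2048 pc.
|d_B − d_A| = |1.2048 − 5.5772| = 4.3724 pc = 4.3724 × 3.262 ly = 14.263 ly.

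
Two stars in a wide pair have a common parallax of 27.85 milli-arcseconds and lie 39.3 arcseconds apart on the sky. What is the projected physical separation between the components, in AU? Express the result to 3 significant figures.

d = 1/p = 1/0.02785″ = 35.907 pc.
At distance d (pc), an angle of θ arcsec spans θ·d AU: s = 39.3 × 35.907 = 1411.1 AU.

1410 AU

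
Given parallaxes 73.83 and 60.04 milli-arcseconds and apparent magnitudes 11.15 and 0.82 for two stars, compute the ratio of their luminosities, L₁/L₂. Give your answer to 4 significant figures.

d₁ = 1/p₁ = 1/0.07383″ = 13.545 pc; d₂ = 1/p₂ = 1/0.06004″ = 16.656 pc.
M₁ = m₁ − 5 log₁₀ d₁ + 5 = 11.15 − 5.6589 + 5 = 10.4911.
M₂ = 0.82 − 6.1079 + 5 = -0.2879.
L₁/L₂ = 10^(0.4(M₂ − M₁)) = 10^(0.4 × (-10.7790)) = 10^(-4.31160) = 0.000048798.

L₁/L₂ = 4.880 × 10^-5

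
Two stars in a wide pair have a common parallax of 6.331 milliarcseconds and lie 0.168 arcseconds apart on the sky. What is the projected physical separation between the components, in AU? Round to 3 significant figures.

26.5 AU

d = 1/p = 1/0.006331″ = 157.95 pc.
At distance d (pc), an angle of θ arcsec spans θ·d AU: s = 0.168 × 157.95 = 26.536 AU.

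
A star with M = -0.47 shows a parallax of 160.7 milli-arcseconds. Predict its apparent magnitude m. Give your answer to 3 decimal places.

m = -1.500

d = 1/p = 1/0.1607″ = 6.2228 pc.
m − M = 5 log₁₀ d − 5 = 5 log₁₀(6.2228) − 5 = 3.9699 − 5 = -1.0301.
m = M + (m − M) = -0.47 + (-1.0301) = -1.500.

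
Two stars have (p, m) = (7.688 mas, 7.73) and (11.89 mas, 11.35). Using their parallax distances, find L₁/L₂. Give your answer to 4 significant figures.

L₁/L₂ = 67.10

d₁ = 1/p₁ = 1/0.007688″ = 130.07 pc; d₂ = 1/p₂ = 1/0.01189″ = 84.104 pc.
M₁ = m₁ − 5 log₁₀ d₁ + 5 = 7.73 − 10.5709 + 5 = 2.1591.
M₂ = 11.35 − 9.6241 + 5 = 6.7259.
L₁/L₂ = 10^(0.4(M₂ − M₁)) = 10^(0.4 × 4.5668) = 10^1.82672 = 67.1.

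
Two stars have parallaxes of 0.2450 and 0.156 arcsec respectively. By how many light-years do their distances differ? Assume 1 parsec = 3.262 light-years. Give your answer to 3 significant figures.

d_A = 1/0.2450″ = 4.0816 pc; d_B = 1/0.1560″ = 6.4103 pc.
|d_B − d_A| = |6.4103 − 4.0816| = 2.3287 pc = 2.3287 × 3.262 ly = 7.5962 ly.

7.60 ly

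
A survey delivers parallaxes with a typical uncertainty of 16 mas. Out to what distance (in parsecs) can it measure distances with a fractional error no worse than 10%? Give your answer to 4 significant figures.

6.250 pc

σ_d/d = σ_p/p, so the condition is σ_p/p ≤ 0.10, i.e. p ≥ σ_p/0.10.
p_min = 16/0.10 = 160 mas = 0.16 arcsec.
d_max = 1/p_min = 1/0.16 = 6.25 pc.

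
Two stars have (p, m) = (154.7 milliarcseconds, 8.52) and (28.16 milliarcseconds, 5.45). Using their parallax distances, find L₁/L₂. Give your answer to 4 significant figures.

L₁/L₂ = 0.001960

d₁ = 1/p₁ = 1/0.1547″ = 6.4641 pc; d₂ = 1/p₂ = 1/0.02816″ = 35.511 pc.
M₁ = m₁ − 5 log₁₀ d₁ + 5 = 8.52 − 4.0525 + 5 = 9.4675.
M₂ = 5.45 − 7.7518 + 5 = 2.6982.
L₁/L₂ = 10^(0.4(M₂ − M₁)) = 10^(0.4 × (-6.7693)) = 10^(-2.70772) = 0.0019601.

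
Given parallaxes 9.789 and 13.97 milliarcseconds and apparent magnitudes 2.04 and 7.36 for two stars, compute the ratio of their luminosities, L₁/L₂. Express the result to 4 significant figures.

d₁ = 1/p₁ = 1/0.009789″ = 102.16 pc; d₂ = 1/p₂ = 1/0.01397″ = 71.582 pc.
M₁ = m₁ − 5 log₁₀ d₁ + 5 = 2.04 − 10.0464 + 5 = -3.0064.
M₂ = 7.36 − 9.2740 + 5 = 3.0860.
L₁/L₂ = 10^(0.4(M₂ − M₁)) = 10^(0.4 × 6.0924) = 10^2.43696 = 273.5.

L₁/L₂ = 273.5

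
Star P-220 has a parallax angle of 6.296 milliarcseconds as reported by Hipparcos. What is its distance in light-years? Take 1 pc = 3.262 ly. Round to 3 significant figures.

p = 6.296 milliarcseconds = 0.006296 arcsec.
d = 1/p = 1/0.006296 = 158.83 pc.
In light-years: 158.83 × 3.262 = 518.1 ly.

518 light years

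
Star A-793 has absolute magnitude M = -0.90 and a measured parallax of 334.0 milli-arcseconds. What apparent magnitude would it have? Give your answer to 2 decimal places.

m = -3.52

d = 1/p = 1/0.3340″ = 2.994 pc.
m − M = 5 log₁₀ d − 5 = 5 log₁₀(2.994) − 5 = 2.3813 − 5 = -2.6187.
m = M + (m − M) = -0.90 + (-2.6187) = -3.52.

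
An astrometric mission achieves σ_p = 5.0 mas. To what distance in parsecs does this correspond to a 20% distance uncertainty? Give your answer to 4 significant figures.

σ_d/d = σ_p/p, so the condition is σ_p/p ≤ 0.20, i.e. p ≥ σ_p/0.20.
p_min = 5.0/0.20 = 25 mas = 0.025 arcsec.
d_max = 1/p_min = 1/0.025 = 40 pc.

40.00 pc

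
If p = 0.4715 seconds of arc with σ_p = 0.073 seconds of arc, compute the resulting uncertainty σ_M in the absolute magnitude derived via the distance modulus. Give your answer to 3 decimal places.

σ_M = 0.336 mag

M = m − 5 log₁₀ d + 5 = m + 5 log₁₀ p + 5, so ∂M/∂p = 5/(p ln 10).
σ_M = (5/ln 10) · (σ_p/p) = 2.1715 × 0.073/0.4715 = 2.1715 × 0.15483 = 0.33621.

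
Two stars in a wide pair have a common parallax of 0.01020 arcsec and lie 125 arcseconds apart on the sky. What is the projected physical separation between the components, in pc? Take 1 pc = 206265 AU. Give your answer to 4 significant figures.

d = 1/p = 1/0.01020″ = 98.039 pc.
At distance d (pc), an angle of θ arcsec spans θ·d AU: s = 125 × 98.039 = 12255 AU.
= 12255 / 206265 = 0.059414 pc.

0.05941 pc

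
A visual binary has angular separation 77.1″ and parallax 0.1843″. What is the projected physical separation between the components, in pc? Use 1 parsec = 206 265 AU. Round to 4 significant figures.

d = 1/p = 1/0.1843″ = 5.4259 pc.
At distance d (pc), an angle of θ arcsec spans θ·d AU: s = 77.1 × 5.4259 = 418.34 AU.
= 418.34 / 206265 = 0.0020282 pc.

0.002028 pc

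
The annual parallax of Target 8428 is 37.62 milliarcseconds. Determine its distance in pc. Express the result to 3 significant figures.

26.6 pc

p = 37.62 milliarcseconds = 0.03762 arcsec.
d = 1/p = 1/0.03762 = 26.582 pc.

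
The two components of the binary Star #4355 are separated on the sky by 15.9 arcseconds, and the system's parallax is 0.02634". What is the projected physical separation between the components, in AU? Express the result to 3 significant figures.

604 AU

d = 1/p = 1/0.02634″ = 37.965 pc.
At distance d (pc), an angle of θ arcsec spans θ·d AU: s = 15.9 × 37.965 = 603.64 AU.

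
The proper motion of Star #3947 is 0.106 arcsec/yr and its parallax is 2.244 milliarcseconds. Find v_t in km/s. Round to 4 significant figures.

223.9 km/s

d = 1/p = 1/0.002244″ = 445.63 pc.
v_t = 4.74 × μ × d = 4.74 × 0.106 × 445.63 = 223.9 km/s.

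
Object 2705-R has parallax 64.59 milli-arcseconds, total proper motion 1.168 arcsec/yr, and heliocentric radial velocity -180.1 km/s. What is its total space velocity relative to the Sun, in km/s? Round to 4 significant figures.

199.5 km/s

d = 1/p = 1/0.06459″ = 15.482 pc.
v_t = 4.740 μ d = 4.740 × 1.168 × 15.482 = 85.713 km/s.
v = √(v_r² + v_t²) = √((-180.1)² + 85.713²) = √39782.7 = 199.46 km/s.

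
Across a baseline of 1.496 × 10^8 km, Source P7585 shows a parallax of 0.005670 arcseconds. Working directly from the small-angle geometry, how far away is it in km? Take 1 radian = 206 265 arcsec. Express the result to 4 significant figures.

θ = 0.005670″ = 0.005670/206265 = 2.7489 × 10^-8 rad.
d = B/θ = (1.496 × 10^8) / (2.7489 × 10^-8) = 5.4422 × 10^15 km.

5.442 × 10^15 km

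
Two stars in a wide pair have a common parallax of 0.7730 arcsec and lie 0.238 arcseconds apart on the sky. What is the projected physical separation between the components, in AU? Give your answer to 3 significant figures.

d = 1/p = 1/0.7730″ = 1.2937 pc.
At distance d (pc), an angle of θ arcsec spans θ·d AU: s = 0.238 × 1.2937 = 0.3079 AU.

0.308 AU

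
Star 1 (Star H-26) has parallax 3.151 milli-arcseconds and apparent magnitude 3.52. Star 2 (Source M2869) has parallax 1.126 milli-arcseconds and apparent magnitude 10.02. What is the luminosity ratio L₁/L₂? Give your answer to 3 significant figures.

d₁ = 1/p₁ = 1/0.003151″ = 317.36 pc; d₂ = 1/p₂ = 1/0.001126″ = 888.1 pc.
M₁ = m₁ − 5 log₁₀ d₁ + 5 = 3.52 − 12.5078 + 5 = -3.9878.
M₂ = 10.02 − 14.7423 + 5 = 0.2777.
L₁/L₂ = 10^(0.4(M₂ − M₁)) = 10^(0.4 × 4.2655) = 10^1.70620 = 50.839.

L₁/L₂ = 50.8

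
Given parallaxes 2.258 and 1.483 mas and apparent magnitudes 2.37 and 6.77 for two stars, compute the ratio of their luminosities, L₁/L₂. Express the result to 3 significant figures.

d₁ = 1/p₁ = 1/0.002258″ = 442.87 pc; d₂ = 1/p₂ = 1/0.001483″ = 674.31 pc.
M₁ = m₁ − 5 log₁₀ d₁ + 5 = 2.37 − 13.2314 + 5 = -5.8614.
M₂ = 6.77 − 14.1443 + 5 = -2.3743.
L₁/L₂ = 10^(0.4(M₂ − M₁)) = 10^(0.4 × 3.4871) = 10^1.39484 = 24.822.

L₁/L₂ = 24.8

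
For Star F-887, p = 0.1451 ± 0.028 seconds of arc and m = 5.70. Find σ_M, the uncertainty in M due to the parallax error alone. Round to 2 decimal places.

σ_M = 0.42 mag

M = m − 5 log₁₀ d + 5 = m + 5 log₁₀ p + 5, so ∂M/∂p = 5/(p ln 10).
σ_M = (5/ln 10) · (σ_p/p) = 2.1715 × 0.028/0.1451 = 2.1715 × 0.19297 = 0.41903.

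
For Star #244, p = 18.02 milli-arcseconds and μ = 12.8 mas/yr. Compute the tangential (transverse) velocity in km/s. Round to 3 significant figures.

d = 1/p = 1/0.01802″ = 55.494 pc.
μ = 12.8 mas/yr = 0.0128 ″/yr.
v_t = 4.74 × μ × d = 4.74 × 0.0128 × 55.494 = 3.3669 km/s.

3.37 km/s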